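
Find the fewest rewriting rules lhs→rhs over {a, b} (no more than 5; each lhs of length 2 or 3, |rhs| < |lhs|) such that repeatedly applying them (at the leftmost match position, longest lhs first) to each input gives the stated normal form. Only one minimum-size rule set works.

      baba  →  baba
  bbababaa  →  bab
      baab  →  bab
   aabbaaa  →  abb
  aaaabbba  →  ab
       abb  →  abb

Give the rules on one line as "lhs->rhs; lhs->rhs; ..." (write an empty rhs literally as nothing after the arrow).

  | baba
  | bbababaa => bbbabaa => baabaa => babaa => bab
  | baab => bab
  | aabbaaa => abbaaa => abbaa => abba => abb

aa->; aab->ab; bba->bb; bbb->ba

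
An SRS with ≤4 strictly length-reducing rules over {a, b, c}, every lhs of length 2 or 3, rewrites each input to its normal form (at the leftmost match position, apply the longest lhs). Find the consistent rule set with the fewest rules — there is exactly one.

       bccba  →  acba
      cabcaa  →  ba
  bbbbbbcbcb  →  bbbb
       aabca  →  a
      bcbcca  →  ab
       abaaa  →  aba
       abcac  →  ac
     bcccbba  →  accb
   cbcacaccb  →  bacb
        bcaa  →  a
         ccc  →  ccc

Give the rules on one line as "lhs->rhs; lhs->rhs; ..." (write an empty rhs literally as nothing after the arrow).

aa->a; bba->b; bc->a; ca->b

  | bccba => acba
  | cabcaa => bbcaa => baaa => baa => ba
  | bbbbbbcbcb => bbbbbabcb => bbbbbcb => bbbbab => bbbb
  | aabca => abca => aaa => aa => a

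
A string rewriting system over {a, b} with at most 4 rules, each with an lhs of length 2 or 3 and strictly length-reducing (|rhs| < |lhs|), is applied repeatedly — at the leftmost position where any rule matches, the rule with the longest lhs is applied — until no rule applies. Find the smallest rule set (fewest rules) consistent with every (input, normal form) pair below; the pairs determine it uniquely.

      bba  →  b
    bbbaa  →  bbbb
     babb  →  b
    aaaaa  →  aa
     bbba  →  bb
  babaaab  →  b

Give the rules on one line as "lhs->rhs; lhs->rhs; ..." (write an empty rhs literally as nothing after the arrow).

aaa->; ba->; baa->bb; bab->

  | bba => b
  | bbbaa => bbbb
  | babb => b
  | aaaaa => aa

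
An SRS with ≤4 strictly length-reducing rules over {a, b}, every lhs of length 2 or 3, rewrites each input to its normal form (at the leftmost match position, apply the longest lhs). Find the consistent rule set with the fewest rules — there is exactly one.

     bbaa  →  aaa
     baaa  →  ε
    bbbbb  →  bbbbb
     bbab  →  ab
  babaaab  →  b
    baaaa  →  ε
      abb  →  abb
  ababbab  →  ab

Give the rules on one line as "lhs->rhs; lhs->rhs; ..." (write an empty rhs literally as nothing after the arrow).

aab->ab; ba->; baa->ba; bba->aa

  | bbaa => aaa
  | baaa => baa => ba => ε
  | bbbbb
  | bbab => aab => ab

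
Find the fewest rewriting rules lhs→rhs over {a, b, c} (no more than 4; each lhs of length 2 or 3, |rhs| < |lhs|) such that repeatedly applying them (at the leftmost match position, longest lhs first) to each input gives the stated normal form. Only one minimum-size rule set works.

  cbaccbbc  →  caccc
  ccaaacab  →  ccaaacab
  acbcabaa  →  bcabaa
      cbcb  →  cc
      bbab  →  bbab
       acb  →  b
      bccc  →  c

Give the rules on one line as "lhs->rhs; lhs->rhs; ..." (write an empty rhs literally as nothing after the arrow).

  | cbaccbbc => caccbbc => caccbc => caccc
  | ccaaacab
  | acbcabaa => bcabaa
  | cbcb => ccb => cc

acb->b; bcc->; cb->c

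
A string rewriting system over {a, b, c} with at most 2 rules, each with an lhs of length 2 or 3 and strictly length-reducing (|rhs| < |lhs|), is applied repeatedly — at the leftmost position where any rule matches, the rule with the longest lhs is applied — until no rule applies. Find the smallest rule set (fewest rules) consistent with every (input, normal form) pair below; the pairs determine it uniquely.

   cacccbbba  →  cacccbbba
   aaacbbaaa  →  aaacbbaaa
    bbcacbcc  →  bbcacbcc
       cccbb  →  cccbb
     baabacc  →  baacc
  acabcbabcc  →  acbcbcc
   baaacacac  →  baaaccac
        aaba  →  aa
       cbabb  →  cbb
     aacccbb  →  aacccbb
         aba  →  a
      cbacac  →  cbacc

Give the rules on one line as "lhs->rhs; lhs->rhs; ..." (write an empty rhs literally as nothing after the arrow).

ab->; aca->ac

  | cacccbbba
  | aaacbbaaa
  | bbcacbcc
  | cccbb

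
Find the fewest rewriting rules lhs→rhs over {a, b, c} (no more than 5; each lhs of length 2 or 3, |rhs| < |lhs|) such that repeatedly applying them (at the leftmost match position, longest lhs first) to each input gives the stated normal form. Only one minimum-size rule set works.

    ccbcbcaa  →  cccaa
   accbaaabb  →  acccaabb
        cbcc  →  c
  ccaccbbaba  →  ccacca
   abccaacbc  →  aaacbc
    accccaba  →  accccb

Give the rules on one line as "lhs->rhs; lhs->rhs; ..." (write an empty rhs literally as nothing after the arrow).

aba->b; ba->c; bcb->; bcc->

  | ccbcbcaa => cccaa
  | accbaaabb => acccaabb
  | cbcc => c
  | ccaccbbaba => ccaccbcba => ccacca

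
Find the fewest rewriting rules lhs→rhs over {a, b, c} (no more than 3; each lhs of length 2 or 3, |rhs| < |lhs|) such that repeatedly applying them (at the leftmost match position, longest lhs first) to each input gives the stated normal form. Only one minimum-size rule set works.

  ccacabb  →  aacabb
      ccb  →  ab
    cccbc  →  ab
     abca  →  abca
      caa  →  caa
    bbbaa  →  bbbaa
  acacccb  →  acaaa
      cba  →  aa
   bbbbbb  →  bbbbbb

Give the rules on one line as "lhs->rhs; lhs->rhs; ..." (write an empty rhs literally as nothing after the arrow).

  | ccacabb => aacabb
  | ccb => ab
  | cccbc => acbc => ab
  | abca

cb->a; cbc->b; cc->a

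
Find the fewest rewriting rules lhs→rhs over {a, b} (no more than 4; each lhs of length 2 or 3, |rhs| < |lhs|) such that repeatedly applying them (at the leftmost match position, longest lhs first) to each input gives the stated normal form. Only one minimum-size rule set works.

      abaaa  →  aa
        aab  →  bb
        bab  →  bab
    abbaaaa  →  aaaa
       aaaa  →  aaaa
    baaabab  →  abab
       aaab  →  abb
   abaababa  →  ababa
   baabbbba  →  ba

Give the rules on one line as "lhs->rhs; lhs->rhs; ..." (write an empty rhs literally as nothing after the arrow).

aab->bb; baa->; bba->; bbb->

  | abaaa => aa
  | aab => bb
  | bab
  | abbaaaa => aaaa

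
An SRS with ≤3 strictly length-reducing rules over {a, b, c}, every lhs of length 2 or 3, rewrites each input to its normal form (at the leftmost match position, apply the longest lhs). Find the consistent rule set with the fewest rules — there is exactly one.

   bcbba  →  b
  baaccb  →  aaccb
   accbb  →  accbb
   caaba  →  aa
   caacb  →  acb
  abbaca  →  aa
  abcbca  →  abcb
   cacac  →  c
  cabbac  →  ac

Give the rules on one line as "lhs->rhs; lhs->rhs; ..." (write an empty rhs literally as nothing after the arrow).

  | bcbba => bcba => bca => b
  | baaccb => aaccb
  | accbb
  | caaba => aba => aa

ba->a; ca->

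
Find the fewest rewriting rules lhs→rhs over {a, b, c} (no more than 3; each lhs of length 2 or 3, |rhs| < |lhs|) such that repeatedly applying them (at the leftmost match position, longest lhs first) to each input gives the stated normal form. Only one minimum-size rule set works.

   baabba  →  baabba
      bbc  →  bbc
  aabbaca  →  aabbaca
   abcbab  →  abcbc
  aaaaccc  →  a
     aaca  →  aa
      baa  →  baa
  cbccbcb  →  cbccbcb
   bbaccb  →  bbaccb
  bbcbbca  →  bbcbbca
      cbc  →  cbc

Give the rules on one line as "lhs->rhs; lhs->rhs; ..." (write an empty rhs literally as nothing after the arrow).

aac->a; bab->bc

  | baabba
  | bbc
  | aabbaca
  | abcbab => abcbc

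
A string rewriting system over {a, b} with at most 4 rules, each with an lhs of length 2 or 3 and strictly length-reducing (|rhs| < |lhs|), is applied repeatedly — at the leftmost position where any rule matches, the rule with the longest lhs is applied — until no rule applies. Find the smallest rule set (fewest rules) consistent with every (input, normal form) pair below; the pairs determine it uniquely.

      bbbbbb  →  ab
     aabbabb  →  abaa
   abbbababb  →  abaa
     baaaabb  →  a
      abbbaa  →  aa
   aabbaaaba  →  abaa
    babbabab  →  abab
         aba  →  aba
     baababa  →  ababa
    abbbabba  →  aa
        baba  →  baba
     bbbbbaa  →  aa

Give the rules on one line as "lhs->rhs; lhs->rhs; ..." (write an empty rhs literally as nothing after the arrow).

aab->bb; bb->a; bba->a

  | bbbbbb => abbbb => aabb => bbb => ab
  | aabbabb => bbbabb => ababb => abaa
  | abbbababb => aabababb => bbababb => ababb => abaa
  | baaaabb => baabbb => bbbbb => abbb => aab => bb => a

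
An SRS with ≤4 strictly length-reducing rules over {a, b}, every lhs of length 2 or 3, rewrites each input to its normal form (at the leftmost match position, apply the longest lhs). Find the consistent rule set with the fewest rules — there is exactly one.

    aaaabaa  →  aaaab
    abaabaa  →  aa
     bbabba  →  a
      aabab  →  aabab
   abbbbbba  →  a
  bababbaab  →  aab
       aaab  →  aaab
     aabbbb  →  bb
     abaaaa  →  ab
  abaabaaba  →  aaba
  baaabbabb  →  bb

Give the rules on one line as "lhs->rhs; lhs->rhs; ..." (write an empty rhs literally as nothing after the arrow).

  | aaaabaa => aaaab
  | abaabaa => abbaa => bbaa => aa
  | bbabba => abba => bba => a
  | aabab

abb->bb; baa->b; bba->a; bbb->bb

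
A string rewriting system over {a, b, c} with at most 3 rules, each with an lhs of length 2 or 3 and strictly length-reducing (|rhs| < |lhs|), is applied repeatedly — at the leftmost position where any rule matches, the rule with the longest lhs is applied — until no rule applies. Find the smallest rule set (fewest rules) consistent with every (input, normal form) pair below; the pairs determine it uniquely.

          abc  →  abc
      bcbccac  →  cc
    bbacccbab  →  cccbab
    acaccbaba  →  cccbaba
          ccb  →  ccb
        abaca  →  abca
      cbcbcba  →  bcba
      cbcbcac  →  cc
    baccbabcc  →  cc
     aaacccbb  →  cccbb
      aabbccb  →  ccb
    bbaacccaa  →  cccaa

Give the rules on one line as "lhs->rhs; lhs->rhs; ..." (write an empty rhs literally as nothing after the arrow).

  | abc
  | bcbccac => bcac => bcc => cc
  | bbacccbab => bbcccbab => bcccbab => cccbab
  | acaccbaba => caccbaba => cccbaba

ac->c; bcc->cc; cbc->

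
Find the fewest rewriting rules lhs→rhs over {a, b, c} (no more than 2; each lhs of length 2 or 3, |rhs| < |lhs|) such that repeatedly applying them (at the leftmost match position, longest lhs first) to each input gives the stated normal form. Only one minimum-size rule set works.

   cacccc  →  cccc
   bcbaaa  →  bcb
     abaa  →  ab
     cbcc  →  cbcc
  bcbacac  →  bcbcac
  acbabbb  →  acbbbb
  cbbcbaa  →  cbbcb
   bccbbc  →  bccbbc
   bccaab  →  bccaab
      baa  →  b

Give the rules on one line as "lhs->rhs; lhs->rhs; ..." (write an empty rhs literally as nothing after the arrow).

acc->c; ba->b

  | cacccc => cccc
  | bcbaaa => bcbaa => bcba => bcb
  | abaa => aba => ab
  | cbcc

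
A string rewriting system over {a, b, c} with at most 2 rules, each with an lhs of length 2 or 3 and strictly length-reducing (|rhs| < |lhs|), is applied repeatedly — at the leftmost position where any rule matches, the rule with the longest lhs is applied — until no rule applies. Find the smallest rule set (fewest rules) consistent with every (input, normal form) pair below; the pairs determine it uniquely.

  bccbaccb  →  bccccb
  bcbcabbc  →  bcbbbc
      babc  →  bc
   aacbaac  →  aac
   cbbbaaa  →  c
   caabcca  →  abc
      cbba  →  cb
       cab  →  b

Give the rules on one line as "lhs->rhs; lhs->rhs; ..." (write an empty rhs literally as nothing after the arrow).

  | bccbaccb => bccccb
  | bcbcabbc => bcbbbc
  | babc => bc
  | aacbaac => aacac => aac

ba->; ca->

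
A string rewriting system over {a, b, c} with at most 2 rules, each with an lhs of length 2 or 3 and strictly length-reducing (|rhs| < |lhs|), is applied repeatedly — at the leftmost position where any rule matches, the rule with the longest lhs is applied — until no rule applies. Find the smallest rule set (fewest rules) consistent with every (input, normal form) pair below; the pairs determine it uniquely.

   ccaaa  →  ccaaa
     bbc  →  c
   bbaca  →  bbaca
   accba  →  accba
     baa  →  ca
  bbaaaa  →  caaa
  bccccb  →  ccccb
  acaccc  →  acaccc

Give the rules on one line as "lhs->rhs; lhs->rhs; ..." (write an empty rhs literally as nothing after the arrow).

  | ccaaa
  | bbc => bc => c
  | bbaca
  | accba

baa->ca; bc->c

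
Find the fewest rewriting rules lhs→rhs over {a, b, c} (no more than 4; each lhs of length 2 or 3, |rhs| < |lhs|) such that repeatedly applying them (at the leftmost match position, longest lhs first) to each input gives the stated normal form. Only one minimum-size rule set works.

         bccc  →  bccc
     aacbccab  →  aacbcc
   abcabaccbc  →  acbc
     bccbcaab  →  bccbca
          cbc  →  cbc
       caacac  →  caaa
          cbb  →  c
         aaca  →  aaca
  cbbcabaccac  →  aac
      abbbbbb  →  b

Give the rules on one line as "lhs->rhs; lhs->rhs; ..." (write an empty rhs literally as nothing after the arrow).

  | bccc
  | aacbccab => aacbcc
  | abcabaccbc => cabaccbc => caccbc => acbc
  | bccbcaab => bccbca

ab->; bb->; cac->a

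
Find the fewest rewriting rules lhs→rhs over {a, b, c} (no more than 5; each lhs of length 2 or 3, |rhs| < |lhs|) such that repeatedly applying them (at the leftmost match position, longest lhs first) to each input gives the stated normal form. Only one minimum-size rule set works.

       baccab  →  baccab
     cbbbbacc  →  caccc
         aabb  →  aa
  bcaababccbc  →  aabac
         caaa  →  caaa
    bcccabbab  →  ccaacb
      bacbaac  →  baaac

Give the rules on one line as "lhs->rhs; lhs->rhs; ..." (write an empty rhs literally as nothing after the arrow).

  | baccab
  | cbbbbacc => cbbacc => caccc
  | aabb => aa
  | bcaababccbc => aababccbc => aabacbc => aabac

bb->; bba->ac; bc->; cba->a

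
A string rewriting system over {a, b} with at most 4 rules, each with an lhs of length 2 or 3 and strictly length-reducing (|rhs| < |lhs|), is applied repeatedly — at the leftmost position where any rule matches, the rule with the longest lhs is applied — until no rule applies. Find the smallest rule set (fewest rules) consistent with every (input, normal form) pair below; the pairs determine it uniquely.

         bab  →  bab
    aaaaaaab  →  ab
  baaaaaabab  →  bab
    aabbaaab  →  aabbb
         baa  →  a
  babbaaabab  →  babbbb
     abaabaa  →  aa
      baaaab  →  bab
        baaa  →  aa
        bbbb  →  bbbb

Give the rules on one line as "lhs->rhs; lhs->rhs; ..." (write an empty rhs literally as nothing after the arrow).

aaa->ba; aba->aa; baa->a; bba->bb

  | bab
  | aaaaaaab => baaaaab => aaaab => baab => ab
  | baaaaaabab => aaaaabab => baaabab => aabab => aaab => bab
  | aabbaaab => aabbaab => aabbab => aabbb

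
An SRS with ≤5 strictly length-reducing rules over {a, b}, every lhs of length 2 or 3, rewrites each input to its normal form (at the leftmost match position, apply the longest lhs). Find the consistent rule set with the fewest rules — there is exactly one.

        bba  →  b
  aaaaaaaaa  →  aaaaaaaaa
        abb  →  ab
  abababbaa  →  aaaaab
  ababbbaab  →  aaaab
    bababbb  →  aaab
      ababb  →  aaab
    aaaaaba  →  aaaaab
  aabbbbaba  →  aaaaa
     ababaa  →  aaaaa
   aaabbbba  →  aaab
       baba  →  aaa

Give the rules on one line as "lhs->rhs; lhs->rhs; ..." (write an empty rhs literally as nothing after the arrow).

ba->b; baa->ab; bab->aa; bb->b

  | bba => ba => b
  | aaaaaaaaa
  | abb => ab
  | abababbaa => aaaabbaa => aaaabaa => aaaaab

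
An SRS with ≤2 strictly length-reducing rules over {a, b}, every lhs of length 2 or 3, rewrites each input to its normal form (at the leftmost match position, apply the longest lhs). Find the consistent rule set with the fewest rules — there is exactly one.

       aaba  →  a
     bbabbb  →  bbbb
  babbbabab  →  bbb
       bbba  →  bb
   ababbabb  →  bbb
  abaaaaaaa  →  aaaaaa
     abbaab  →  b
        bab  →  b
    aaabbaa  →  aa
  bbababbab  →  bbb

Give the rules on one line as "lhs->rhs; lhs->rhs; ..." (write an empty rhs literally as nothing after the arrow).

  | aaba => a
  | bbabbb => bbbb
  | babbbabab => bbbabab => bbbab => bbb
  | bbba => bb

aba->; ba->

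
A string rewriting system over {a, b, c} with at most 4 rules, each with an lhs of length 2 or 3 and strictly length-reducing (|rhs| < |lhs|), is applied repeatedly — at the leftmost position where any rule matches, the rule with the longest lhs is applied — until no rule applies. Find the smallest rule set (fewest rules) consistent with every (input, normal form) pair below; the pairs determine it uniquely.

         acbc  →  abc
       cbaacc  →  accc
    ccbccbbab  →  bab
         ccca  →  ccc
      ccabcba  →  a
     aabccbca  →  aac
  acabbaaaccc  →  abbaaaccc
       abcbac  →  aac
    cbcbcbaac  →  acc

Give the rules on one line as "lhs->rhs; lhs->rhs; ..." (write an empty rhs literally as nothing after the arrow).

  | acbc => abc
  | cbaacc => acacc => accc
  | ccbccbbab => cbccbbab => bccbbab => bcbbab => bab
  | ccca => ccc

bcb->; ca->c; cb->b; cba->ac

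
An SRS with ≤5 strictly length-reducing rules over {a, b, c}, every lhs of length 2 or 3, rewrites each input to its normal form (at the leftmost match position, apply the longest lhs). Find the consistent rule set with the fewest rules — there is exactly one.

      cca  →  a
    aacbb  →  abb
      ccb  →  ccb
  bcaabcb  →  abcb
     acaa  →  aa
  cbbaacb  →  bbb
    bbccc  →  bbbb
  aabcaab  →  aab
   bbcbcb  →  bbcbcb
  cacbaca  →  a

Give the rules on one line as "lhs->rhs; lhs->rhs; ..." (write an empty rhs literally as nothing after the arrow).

  | cca => ca => a
  | aacbb => abb
  | ccb
  | bcaabcb => baabcb => cabcb => abcb

ac->; ba->c; ca->a; ccc->bb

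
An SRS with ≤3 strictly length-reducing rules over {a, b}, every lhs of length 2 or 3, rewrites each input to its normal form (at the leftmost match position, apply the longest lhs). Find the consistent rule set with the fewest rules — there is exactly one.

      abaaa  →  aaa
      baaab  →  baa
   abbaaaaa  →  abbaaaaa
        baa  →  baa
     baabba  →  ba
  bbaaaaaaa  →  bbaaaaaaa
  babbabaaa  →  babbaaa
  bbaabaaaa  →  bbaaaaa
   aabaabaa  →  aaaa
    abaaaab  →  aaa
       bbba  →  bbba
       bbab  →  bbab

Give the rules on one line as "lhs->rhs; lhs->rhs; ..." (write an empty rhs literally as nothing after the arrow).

aab->a; aba->a

  | abaaa => aaa
  | baaab => baa
  | abbaaaaa
  | baa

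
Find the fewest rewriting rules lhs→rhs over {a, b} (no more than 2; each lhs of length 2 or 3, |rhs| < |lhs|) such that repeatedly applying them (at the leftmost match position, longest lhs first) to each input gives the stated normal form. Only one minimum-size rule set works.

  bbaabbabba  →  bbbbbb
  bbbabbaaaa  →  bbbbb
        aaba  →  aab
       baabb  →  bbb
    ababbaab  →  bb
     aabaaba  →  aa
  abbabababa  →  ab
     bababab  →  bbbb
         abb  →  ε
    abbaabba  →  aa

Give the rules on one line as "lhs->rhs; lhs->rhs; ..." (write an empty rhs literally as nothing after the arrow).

  | bbaabbabba => bbabbabba => bbbbabba => bbbbbba => bbbbbb
  | bbbabbaaaa => bbbbbaaaa => bbbbbaaa => bbbbbaa => bbbbba => bbbbb
  | aaba => aab
  | baabb => babb => bbb

abb->; ba->b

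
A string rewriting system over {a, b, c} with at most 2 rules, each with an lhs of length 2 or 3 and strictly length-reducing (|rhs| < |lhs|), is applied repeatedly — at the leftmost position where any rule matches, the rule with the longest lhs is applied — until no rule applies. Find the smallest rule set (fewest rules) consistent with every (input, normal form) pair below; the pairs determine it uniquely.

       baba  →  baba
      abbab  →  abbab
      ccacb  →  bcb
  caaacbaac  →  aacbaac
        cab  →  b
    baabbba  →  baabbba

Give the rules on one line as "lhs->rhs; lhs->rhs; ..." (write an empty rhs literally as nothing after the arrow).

  | baba
  | abbab
  | ccacb => bcb
  | caaacbaac => aacbaac

ca->; cca->b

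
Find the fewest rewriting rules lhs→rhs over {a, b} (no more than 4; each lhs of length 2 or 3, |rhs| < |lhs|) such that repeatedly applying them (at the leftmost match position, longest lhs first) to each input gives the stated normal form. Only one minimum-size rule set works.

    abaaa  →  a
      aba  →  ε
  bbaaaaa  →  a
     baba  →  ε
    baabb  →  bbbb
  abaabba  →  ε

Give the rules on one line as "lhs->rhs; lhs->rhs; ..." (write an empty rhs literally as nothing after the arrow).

aa->a; aba->; ba->a; baa->bb

  | abaaa => aa => a
  | aba => ε
  | bbaaaaa => bbbaaa => bbbba => bbba => bba => ba => a
  | baba => aba => ε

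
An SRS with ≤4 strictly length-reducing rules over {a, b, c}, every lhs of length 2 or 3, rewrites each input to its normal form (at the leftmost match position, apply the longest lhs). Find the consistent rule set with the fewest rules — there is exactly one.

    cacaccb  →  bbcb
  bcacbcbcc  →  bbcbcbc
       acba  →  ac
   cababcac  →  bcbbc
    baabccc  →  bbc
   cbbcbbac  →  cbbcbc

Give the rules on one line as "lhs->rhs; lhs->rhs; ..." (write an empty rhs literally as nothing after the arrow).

  | cacaccb => bcaccb => bbccb => bbcb
  | bcacbcbcc => bbcbcbcc => bbcbcbc
  | acba => acc => ac
  | cababcac => bbabcac => bcbcac => bcbbc

ba->c; ca->b; cc->c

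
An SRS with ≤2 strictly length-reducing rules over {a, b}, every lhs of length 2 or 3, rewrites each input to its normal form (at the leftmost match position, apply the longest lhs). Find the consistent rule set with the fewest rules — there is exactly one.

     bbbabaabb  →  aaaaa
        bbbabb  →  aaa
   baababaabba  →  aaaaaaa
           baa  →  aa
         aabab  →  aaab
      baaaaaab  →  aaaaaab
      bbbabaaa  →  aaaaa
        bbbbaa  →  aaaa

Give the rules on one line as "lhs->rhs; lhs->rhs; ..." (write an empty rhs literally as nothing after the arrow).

  | bbbabaabb => ababaabb => aabaabb => aaaabb => aaaaa
  | bbbabb => ababb => aabb => aaa
  | baababaabba => aababaabba => aaabaabba => aaaaabba => aaaaaaa
  | baa => aa

ba->a; bb->a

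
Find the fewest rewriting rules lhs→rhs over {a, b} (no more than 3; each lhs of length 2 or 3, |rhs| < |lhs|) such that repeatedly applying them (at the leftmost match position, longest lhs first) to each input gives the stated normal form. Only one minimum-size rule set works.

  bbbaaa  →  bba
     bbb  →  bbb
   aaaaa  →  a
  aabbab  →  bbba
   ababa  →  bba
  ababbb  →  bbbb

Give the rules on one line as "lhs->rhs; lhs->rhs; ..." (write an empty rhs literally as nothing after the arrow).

  | bbbaaa => bba
  | bbb
  | aaaaa => baaa => a
  | aabbab => bbbab => bbba

aa->b; ab->a; baa->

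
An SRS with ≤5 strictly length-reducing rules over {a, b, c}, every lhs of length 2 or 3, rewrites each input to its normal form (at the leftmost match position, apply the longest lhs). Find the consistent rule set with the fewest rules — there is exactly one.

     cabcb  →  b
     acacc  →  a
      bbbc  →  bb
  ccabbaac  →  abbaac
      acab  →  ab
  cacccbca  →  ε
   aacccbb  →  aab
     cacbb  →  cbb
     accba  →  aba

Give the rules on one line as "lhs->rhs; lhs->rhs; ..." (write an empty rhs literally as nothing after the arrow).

  | cabcb => bcb => b
  | acacc => acc => a
  | bbbc => bb
  | ccabbaac => abbaac

acb->a; bc->; ca->; cc->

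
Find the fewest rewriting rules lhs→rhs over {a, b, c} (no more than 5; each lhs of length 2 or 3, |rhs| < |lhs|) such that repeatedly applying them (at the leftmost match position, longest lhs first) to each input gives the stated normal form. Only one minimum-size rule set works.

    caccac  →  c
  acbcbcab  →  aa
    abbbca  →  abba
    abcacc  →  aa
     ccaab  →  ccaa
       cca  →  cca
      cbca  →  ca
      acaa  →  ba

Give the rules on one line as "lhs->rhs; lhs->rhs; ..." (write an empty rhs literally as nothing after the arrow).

  | caccac => cacac => cbc => c
  | acbcbcab => abcbcab => abcab => aab => aa
  | abbbca => abba
  | abcacc => aacc => aac => aa

aab->aa; ac->a; aca->b; bc->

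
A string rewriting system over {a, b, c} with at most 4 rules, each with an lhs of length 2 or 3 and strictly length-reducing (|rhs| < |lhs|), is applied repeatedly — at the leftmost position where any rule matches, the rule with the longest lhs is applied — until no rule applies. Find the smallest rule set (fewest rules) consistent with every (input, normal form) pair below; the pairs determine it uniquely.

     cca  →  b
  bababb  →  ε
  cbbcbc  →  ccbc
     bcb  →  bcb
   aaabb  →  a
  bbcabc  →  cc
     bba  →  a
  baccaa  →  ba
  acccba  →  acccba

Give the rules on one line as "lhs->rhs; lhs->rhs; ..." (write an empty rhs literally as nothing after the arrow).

  | cca => b
  | bababb => babb => bb => ε
  | cbbcbc => ccbc
  | bcb

ab->; bb->; cca->b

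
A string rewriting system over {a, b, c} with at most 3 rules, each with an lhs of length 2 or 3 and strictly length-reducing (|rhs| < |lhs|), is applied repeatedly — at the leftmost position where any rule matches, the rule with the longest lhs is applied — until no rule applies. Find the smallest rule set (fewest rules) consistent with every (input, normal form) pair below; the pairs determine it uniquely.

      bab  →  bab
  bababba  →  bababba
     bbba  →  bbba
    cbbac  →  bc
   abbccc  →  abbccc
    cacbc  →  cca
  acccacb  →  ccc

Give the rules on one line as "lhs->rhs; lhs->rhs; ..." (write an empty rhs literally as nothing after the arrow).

  | bab
  | bababba
  | bbba
  | cbbac => bac => bc

ac->c; cb->; cbc->ca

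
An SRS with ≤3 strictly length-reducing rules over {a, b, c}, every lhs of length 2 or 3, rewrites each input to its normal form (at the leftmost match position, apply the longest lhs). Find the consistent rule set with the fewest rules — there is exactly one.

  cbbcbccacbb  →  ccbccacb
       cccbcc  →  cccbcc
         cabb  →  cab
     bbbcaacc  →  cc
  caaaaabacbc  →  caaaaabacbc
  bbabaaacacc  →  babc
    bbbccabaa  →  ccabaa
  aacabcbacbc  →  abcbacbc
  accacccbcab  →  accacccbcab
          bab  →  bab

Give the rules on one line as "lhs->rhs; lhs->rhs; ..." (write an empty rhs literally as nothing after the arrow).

aac->; bb->b; bbc->c

  | cbbcbccacbb => ccbccacbb => ccbccacb
  | cccbcc
  | cabb => cab
  | bbbcaacc => bbcaacc => caacc => cc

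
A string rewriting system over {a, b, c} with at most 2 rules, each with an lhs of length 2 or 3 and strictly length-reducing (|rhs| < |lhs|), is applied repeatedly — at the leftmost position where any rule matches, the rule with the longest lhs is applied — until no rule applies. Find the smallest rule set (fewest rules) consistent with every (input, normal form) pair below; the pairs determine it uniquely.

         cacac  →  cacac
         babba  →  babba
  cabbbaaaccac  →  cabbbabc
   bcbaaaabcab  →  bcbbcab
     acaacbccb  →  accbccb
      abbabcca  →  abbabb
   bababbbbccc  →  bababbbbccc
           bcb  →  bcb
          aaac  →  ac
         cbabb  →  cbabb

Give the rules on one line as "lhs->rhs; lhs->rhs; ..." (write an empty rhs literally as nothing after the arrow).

  | cacac
  | babba
  | cabbbaaaccac => cabbbaccac => cabbbabc
  | bcbaaaabcab => bcbaabcab => bcbbcab

aa->; cca->b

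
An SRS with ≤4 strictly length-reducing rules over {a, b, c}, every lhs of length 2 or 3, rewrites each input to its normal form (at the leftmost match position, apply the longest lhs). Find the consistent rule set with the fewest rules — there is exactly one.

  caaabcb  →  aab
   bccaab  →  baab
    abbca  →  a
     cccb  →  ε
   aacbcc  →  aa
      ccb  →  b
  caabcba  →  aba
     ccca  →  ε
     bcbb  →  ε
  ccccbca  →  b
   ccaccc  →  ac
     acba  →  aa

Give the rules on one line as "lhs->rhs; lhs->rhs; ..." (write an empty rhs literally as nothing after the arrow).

  | caaabcb => aabcb => aab
  | bccaab => baab
  | abbca => aca => a
  | cccb => cb => ε

bb->; ca->; cb->; cc->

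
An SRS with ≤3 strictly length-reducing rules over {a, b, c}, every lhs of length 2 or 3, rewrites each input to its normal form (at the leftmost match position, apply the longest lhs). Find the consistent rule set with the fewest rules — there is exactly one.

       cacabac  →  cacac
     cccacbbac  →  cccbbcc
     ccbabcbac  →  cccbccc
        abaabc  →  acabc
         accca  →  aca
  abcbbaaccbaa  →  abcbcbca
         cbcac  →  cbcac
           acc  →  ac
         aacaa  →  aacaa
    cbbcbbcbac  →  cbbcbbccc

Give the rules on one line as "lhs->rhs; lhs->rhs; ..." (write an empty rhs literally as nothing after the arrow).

  | cacabac => cacacc => cacac
  | cccacbbac => cccbbbac => cccbbcc
  | ccbabcbac => cccbcbac => cccbccc
  | abaabc => acabc

acb->bb; acc->ac; ba->c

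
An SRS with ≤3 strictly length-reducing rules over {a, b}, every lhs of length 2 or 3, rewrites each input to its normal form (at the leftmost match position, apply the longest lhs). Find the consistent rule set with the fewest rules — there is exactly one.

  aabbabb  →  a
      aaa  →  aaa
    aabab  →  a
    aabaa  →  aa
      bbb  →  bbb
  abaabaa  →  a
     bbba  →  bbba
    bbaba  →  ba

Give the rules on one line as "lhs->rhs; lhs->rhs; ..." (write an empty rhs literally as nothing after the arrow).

  | aabbabb => aababb => abb => ab => a
  | aaa
  | aabab => ab => a
  | aabaa => aa

ab->a; aba->; bab->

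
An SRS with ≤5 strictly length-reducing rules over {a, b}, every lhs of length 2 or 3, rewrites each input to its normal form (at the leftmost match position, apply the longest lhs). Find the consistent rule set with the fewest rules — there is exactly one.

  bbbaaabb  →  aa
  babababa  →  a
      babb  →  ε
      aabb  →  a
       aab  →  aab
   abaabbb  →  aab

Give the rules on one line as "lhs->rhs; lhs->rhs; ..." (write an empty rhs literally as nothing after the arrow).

abb->; ba->a; bab->b; bb->

  | bbbaaabb => baaabb => aaabb => aa
  | babababa => bababa => baba => ba => a
  | babb => bb => ε
  | aabb => a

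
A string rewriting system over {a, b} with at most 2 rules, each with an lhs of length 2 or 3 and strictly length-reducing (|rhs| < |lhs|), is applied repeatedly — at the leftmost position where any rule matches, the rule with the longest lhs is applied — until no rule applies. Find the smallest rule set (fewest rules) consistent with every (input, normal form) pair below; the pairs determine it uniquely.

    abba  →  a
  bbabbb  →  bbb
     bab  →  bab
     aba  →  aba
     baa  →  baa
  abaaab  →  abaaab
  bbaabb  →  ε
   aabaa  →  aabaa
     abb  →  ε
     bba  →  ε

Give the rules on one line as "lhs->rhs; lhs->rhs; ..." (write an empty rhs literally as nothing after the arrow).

abb->; bba->

  | abba => a
  | bbabbb => bbb
  | bab
  | aba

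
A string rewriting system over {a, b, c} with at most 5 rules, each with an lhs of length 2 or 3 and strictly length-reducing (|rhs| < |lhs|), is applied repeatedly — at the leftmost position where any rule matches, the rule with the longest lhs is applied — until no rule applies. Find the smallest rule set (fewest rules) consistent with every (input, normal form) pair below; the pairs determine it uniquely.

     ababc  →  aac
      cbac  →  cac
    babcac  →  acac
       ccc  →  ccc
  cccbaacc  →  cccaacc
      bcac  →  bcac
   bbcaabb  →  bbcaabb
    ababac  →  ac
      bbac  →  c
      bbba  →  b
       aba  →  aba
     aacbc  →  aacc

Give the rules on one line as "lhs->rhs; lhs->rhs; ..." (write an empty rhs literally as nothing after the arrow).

  | ababc => aac
  | cbac => cac
  | babcac => acac
  | ccc

aaa->a; bab->a; bba->; cb->c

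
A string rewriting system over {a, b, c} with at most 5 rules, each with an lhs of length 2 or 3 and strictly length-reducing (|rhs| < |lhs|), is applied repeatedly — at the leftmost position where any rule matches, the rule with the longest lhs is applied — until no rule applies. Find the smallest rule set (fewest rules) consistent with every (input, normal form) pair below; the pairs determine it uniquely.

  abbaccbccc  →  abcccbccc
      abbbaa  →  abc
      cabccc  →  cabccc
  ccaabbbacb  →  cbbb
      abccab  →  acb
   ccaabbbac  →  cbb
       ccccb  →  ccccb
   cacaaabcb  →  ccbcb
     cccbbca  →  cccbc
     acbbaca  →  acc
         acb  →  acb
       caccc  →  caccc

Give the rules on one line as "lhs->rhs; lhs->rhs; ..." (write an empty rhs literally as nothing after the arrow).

aa->c; ba->c; bbc->bb; cca->a

  | abbaccbccc => abcccbccc
  | abbbaa => abbca => abba => abc
  | cabccc
  | ccaabbbacb => aabbbacb => cbbbacb => cbbccb => cbbcb => cbbb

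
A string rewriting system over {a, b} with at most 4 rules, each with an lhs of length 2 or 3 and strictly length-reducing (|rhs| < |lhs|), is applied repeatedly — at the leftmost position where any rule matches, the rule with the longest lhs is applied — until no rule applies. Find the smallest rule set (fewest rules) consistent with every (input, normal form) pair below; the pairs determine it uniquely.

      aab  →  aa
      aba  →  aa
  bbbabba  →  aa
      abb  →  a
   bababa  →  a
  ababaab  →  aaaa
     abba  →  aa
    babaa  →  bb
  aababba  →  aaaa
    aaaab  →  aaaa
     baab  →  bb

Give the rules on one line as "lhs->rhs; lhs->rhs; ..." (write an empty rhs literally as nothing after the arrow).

ab->a; ba->b; bbb->

  | aab => aa
  | aba => aa
  | bbbabba => abba => aba => aa
  | abb => ab => a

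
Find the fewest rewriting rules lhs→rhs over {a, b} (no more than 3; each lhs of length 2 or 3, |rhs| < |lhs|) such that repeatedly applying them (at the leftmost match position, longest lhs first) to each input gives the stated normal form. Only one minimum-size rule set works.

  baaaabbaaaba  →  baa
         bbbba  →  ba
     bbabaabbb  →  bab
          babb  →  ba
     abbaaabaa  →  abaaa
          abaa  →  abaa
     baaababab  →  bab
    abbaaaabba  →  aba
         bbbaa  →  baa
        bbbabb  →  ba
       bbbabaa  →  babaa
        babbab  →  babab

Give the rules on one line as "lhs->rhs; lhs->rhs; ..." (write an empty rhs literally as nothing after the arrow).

aab->; bb->; bba->ba

  | baaaabbaaaba => baabaaaba => baaaba => baa
  | bbbba => bba => ba
  | bbabaabbb => babaabbb => babbb => bab
  | babb => ba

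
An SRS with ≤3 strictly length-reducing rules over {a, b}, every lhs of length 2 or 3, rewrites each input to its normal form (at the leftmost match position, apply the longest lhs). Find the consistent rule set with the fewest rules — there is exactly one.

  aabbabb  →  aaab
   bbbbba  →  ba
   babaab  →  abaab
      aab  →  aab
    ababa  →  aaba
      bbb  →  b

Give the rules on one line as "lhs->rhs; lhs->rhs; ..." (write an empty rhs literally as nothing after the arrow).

bab->ab; bb->b

  | aabbabb => aababb => aaabb => aaab
  | bbbbba => bbbba => bbba => bba => ba
  | babaab => abaab
  | aab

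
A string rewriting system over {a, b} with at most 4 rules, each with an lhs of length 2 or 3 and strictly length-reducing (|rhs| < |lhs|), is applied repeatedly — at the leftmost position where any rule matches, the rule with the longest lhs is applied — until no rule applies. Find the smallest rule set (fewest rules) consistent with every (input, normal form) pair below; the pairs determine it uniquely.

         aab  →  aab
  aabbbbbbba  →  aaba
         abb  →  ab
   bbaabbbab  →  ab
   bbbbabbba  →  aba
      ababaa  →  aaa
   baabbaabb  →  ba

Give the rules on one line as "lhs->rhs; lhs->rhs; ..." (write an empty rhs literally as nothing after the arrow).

  | aab
  | aabbbbbbba => aabbbbbba => aabbbbba => aabbbba => aabbba => aabba => aaba
  | abb => ab
  | bbaabbbab => bbbbab => babab => ab

abb->ab; baa->; bab->; bbb->ba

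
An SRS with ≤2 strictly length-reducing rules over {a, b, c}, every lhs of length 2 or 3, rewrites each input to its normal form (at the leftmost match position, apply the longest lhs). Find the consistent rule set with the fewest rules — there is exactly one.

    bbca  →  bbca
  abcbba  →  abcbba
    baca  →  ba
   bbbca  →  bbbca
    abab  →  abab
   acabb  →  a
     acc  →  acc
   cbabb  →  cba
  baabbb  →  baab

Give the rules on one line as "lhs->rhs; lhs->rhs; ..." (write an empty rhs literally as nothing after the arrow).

  | bbca
  | abcbba
  | baca => ba
  | bbbca

abb->a; aca->a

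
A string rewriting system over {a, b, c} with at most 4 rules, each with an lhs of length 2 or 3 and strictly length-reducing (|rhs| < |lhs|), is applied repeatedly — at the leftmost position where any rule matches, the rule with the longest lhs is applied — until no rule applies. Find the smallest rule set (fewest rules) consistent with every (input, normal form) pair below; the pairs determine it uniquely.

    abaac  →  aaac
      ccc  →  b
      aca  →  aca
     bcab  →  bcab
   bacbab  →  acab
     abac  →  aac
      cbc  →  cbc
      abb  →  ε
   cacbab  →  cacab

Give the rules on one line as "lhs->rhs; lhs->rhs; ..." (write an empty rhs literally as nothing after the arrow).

abb->; ba->a; ccc->b

  | abaac => aaac
  | ccc => b
  | aca
  | bcab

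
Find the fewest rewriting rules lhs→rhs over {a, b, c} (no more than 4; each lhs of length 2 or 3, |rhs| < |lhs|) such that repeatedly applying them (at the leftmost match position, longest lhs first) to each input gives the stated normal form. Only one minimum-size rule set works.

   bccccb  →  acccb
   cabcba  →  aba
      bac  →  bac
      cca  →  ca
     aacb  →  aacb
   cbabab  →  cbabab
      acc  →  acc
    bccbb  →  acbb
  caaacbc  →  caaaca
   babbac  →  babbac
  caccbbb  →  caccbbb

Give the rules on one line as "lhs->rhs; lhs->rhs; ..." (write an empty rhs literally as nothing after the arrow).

bc->a; cab->b; cca->ca

  | bccccb => acccb
  | cabcba => bcba => aba
  | bac
  | cca => ca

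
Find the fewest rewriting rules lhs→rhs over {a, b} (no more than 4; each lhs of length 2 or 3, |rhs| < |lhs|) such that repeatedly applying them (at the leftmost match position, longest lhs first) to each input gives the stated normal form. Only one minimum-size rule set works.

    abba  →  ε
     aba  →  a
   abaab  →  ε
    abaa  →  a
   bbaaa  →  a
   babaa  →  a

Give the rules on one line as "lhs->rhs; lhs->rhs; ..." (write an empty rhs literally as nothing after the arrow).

  | abba => ba => ε
  | aba => a
  | abaab => aab => ab => ε
  | abaa => aa => a

aa->a; ab->; ba->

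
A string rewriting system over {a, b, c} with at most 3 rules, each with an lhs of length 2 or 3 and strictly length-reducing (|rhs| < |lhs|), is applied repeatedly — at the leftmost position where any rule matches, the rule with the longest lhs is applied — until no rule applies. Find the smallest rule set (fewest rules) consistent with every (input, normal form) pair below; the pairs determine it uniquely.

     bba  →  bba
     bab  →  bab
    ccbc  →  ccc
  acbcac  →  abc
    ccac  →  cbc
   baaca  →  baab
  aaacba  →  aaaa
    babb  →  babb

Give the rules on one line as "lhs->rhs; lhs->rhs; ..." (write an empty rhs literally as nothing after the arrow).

  | bba
  | bab
  | ccbc => ccc
  | acbcac => acac => abc

acb->a; ca->b; ccb->cc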